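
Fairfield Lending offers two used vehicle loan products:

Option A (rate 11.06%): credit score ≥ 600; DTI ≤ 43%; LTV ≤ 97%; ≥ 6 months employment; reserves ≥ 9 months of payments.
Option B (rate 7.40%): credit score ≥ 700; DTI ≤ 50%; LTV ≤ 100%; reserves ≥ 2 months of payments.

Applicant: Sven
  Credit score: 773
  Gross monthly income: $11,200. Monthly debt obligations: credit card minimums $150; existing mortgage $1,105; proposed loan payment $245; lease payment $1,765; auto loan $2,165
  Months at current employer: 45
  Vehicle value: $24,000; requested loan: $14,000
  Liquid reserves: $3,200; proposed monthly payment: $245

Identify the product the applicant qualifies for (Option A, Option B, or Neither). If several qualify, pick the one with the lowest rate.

Total debts = (150 + 1,105 + 245 + 1,765 + 2,165) = 5,430; DTI = 5,430/11,200 = 48.5%.
LTV = 14,000/24,000 = 58.3%.
Reserves = 3,200/245 = 13.1 months.
Option A: score 773 ≥ 600; DTI 48.5% > 43%; LTV 58.3% ≤ 97%; employment 45 ≥ 6 mo; reserves 13.1 ≥ 9 mo → does not qualify.
Option B: score 773 ≥ 700; DTI 48.5% ≤ 50%; LTV 58.3% ≤ 100%; reserves 13.1 ≥ 2 mo → qualifies.

Option B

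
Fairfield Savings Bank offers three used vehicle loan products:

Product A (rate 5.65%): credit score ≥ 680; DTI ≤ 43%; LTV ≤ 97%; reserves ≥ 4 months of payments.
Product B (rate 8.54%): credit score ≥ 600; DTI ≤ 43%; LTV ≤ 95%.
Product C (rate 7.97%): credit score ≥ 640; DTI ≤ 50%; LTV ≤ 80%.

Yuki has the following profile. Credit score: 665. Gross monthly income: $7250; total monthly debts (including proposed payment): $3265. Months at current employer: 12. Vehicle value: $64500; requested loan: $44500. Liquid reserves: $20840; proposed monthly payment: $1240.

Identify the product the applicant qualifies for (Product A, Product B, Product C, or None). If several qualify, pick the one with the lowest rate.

Product C

DTI = 3,265/7,250 = 45%.
LTV = 44,500/64,500 = 69%.
Reserves = 20,840/1,240 = 16.8 months.
Product A: score 665 < 680; DTI 45% > 43%; LTV 69% ≤ 97%; reserves 16.8 ≥ 4 mo → does not qualify.
Product B: score 665 ≥ 600; DTI 45% > 43%; LTV 69% ≤ 95% → does not qualify.
Product C: score 665 ≥ 640; DTI 45% ≤ 50%; LTV 69% ≤ 80% → qualifies.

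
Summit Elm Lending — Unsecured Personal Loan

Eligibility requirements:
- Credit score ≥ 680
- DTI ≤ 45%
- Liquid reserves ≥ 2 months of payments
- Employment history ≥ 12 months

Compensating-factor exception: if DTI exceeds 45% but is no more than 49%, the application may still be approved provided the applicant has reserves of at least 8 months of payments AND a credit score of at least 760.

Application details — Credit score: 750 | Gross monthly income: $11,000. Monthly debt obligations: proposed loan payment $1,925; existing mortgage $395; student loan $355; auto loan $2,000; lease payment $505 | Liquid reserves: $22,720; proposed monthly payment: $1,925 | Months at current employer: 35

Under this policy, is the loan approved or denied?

Denied

Credit score 750 ≥ 680 (meets base)
Total debts = (1,925 + 395 + 355 + 2,000 + 505) = 5,180. DTI = 5,180/11,000 = 47.1% > 45% — standard DTI limit exceeded.
Reserves: 22,720 ÷ 1,925 = 11.8 months (meets 2-month minimum)
Employment 35 ≥ 12 months
DTI 47.1% is within the 45%–49% exception band; checking compensating factors.
Reserves 11.8 ≥ 8 months; credit score 750 < 760.
Compensating-factor requirement not fully met.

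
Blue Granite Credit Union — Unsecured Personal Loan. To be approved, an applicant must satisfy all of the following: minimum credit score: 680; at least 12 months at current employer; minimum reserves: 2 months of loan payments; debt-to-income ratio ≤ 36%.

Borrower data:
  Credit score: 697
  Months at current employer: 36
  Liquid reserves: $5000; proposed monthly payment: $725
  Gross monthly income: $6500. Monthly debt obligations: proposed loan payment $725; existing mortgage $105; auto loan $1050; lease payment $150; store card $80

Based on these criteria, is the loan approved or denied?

Approved

Credit score 697 ≥ 680 (meets)
Employment 36 ≥ 12 months
Reserves: 5,000 ÷ 725 = 6.9 months (meets 2-month minimum)
Total monthly debts = (725 + 105 + 1,050 + 150 + 80) = 2,110. Debt-to-income = 2,110/6,500 = 32.5% — meets 36% limit
All criteria satisfied.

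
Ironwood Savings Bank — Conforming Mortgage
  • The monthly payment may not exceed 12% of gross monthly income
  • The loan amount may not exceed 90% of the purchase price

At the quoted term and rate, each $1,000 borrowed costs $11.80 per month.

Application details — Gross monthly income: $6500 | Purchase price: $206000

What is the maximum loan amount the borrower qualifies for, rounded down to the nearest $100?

Payment cap: 12% × $6,500 = $780/month.
At $11.80 per $1,000, that supports 780/11.80 × 1,000 ≈ $66,101 → $66,100.
LTV cap: 90% × $206,000 = $185,400 → $185,400.
Binding constraint: payment-to-income.

$66,100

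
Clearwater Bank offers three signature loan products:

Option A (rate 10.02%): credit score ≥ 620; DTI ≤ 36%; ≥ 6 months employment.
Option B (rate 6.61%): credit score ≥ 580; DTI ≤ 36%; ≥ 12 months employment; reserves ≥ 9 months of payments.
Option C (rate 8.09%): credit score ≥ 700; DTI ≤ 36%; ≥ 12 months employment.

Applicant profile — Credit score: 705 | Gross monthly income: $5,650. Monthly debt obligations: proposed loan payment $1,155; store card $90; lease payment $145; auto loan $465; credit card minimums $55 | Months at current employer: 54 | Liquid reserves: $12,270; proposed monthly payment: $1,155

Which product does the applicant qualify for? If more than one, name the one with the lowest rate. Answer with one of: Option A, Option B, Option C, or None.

Total debts = (1,155 + 90 + 145 + 465 + 55) = 1,910; DTI = 1,910/5,650 = 33.8%.
Reserves = 12,270/1,155 = 10.6 months.
Option A: score 705 ≥ 620; DTI 33.8% ≤ 36%; employment 54 ≥ 6 mo → qualifies.
Option B: score 705 ≥ 580; DTI 33.8% ≤ 36%; employment 54 ≥ 12 mo; reserves 10.6 ≥ 9 mo → qualifies.
Option C: score 705 ≥ 700; DTI 33.8% ≤ 36%; employment 54 ≥ 12 mo → qualifies.
Qualifying: Option A, Option B, Option C. Lowest rate is 6.61% → Option B.

Option B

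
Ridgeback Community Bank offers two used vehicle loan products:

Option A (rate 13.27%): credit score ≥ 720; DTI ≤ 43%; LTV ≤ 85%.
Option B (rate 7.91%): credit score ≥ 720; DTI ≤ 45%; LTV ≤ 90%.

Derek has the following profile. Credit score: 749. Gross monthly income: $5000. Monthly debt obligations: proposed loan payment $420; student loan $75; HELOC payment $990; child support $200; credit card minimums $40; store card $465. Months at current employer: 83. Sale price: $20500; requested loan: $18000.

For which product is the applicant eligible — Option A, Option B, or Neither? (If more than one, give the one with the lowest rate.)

Option B

Total debts = (420 + 75 + 990 + 200 + 40 + 465) = 2,190; DTI = 2,190/5,000 = 43.8%.
LTV = 18,000/20,500 = 87.8%.
Option A: score 749 ≥ 720; DTI 43.8% > 43%; LTV 87.8% > 85% → does not qualify.
Option B: score 749 ≥ 720; DTI 43.8% ≤ 45%; LTV 87.8% ≤ 90% → qualifies.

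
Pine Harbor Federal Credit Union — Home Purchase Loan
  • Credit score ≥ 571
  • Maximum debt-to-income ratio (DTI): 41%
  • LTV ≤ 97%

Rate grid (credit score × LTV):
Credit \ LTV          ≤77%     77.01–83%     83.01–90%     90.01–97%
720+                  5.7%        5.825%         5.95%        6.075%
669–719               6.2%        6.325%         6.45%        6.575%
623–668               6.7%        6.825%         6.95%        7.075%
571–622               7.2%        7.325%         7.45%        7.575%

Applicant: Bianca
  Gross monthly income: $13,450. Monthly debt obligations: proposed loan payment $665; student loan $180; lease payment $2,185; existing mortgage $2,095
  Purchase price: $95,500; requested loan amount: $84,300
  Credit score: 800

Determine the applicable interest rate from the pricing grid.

5.95%

Credit score 800 ≥ 571; Total monthly debts = (665 + 180 + 2,185 + 2,095) = 5,125. Debt-to-income = 5,125/13,450 = 38.1% — meets 41% limit
LTV = 84,300/95,500 = 88.3% ≤ 97%
Score 800 is in the 720+ band; LTV 88.3% is in the 83.01–90% band → 5.95%.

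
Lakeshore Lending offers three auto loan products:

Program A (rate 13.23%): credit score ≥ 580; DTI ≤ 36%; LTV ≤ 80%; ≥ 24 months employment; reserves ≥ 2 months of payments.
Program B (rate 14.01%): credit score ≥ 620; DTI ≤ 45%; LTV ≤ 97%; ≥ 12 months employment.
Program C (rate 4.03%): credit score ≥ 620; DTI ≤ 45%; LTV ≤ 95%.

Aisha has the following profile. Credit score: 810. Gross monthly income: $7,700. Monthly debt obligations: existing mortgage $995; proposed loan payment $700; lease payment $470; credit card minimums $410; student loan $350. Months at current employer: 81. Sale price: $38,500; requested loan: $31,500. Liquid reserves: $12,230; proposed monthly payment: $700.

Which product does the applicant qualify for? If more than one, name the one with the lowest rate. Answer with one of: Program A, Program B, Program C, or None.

Total debts = (995 + 700 + 470 + 410 + 350) = 2,925; DTI = 2,925/7,700 = 38%.
LTV = 31,500/38,500 = 81.8%.
Reserves = 12,230/700 = 17.5 months.
Program A: score 810 ≥ 580; DTI 38% > 36%; LTV 81.8% > 80%; employment 81 ≥ 24 mo; reserves 17.5 ≥ 2 mo → does not qualify.
Program B: score 810 ≥ 620; DTI 38% ≤ 45%; LTV 81.8% ≤ 97%; employment 81 ≥ 12 mo → qualifies.
Program C: score 810 ≥ 620; DTI 38% ≤ 45%; LTV 81.8% ≤ 95% → qualifies.
Qualifying: Program B, Program C. Lowest rate is 4.03% → Program C.

Program C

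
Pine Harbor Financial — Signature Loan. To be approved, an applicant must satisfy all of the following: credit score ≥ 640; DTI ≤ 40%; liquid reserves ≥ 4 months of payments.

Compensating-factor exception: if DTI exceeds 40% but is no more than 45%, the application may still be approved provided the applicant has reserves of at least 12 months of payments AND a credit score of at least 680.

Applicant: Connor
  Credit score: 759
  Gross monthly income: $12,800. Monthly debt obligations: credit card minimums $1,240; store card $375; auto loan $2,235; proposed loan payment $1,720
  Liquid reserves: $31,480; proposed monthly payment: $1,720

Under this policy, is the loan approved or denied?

Approved

Credit score 759 ≥ 640 (meets base)
Total debts = (1,240 + 375 + 2,235 + 1,720) = 5,570. DTI: 5,570 ÷ 12,800 = 43.5%, over the 40% base limit.
Reserves = 31,480/1,720 = 18.3 months ≥ 4
DTI 43.5% is within the 40%–45% exception band; checking compensating factors.
Override check — reserves: 18.3 mo (ok); score: 759 (ok).
Both compensating conditions met → exception applies.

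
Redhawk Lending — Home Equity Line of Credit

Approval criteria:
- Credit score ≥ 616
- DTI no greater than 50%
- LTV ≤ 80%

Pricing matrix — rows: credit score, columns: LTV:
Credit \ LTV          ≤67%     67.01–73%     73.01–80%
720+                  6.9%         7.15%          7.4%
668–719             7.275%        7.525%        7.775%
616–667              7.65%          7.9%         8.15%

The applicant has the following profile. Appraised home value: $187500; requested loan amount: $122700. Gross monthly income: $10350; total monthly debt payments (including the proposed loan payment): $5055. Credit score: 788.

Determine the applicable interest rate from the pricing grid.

Credit score 788 ≥ 616; DTI: 5,055 ÷ 10,350 = 48.8%, within the 50% cap
LTV = 122,700/187,500 = 65.4% ≤ 80%
Credit 788 → row 720+; LTV 65.4% → column ≤67%. Grid cell → 6.9%.

6.9%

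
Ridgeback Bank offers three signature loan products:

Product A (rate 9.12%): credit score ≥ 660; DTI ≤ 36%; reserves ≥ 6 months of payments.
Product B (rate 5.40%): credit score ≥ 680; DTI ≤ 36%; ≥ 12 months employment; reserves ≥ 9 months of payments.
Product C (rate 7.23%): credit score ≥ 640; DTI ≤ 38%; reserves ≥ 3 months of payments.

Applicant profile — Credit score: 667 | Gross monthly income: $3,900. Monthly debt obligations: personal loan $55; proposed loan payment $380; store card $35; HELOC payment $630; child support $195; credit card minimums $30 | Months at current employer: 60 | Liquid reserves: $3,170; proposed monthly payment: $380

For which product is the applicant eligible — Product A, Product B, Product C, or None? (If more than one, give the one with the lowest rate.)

Total debts = (55 + 380 + 35 + 630 + 195 + 30) = 1,325; DTI = 1,325/3,900 = 34%.
Reserves = 3,170/380 = 8.3 months.
Product A: score 667 ≥ 660; DTI 34% ≤ 36%; reserves 8.3 ≥ 6 mo → qualifies.
Product B: score 667 < 680; DTI 34% ≤ 36%; employment 60 ≥ 12 mo; reserves 8.3 < 9 mo → does not qualify.
Product C: score 667 ≥ 640; DTI 34% ≤ 38%; reserves 8.3 ≥ 3 mo → qualifies.
Qualifying: Product A, Product C. Lowest rate is 7.23% → Product C.

Product C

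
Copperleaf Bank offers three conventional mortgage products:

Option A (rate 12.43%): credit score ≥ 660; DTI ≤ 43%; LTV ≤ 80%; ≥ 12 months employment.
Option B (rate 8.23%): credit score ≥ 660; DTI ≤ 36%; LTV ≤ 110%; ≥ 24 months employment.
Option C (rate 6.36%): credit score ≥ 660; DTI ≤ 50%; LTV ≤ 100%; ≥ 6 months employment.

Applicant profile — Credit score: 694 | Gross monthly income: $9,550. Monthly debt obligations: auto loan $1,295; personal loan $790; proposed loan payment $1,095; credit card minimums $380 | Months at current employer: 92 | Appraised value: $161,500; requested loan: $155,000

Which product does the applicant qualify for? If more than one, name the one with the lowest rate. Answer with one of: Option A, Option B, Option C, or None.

Option C

Total debts = (1,295 + 790 + 1,095 + 380) = 3,560; DTI = 3,560/9,550 = 37.3%.
LTV = 155,000/161,500 = 96%.
Option A: score 694 ≥ 660; DTI 37.3% ≤ 43%; LTV 96% > 80%; employment 92 ≥ 12 mo → does not qualify.
Option B: score 694 ≥ 660; DTI 37.3% > 36%; LTV 96% ≤ 110%; employment 92 ≥ 24 mo → does not qualify.
Option C: score 694 ≥ 660; DTI 37.3% ≤ 50%; LTV 96% ≤ 100%; employment 92 ≥ 6 mo → qualifies.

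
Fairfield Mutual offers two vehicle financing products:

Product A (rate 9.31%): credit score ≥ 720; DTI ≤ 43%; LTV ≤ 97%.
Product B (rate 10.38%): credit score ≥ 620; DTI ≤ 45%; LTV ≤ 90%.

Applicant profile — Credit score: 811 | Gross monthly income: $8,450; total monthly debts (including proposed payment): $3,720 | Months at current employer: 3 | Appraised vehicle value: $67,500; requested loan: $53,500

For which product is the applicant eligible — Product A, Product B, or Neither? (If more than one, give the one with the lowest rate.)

DTI = 3,720/8,450 = 44%.
LTV = 53,500/67,500 = 79.3%.
Product A: score 811 ≥ 720; DTI 44% > 43%; LTV 79.3% ≤ 97% → does not qualify.
Product B: score 811 ≥ 620; DTI 44% ≤ 45%; LTV 79.3% ≤ 90% → qualifies.

Product B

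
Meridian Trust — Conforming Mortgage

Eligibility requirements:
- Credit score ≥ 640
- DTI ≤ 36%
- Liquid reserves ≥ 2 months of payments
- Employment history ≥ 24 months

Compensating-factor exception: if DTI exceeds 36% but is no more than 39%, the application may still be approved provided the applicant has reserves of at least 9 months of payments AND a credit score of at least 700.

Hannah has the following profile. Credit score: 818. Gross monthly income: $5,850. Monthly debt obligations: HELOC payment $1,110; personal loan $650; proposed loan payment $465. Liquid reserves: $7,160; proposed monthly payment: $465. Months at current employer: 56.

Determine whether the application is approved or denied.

Credit score 818 ≥ 640 (meets base)
Total debts = (1,110 + 650 + 465) = 2,225. DTI = 2,225/5,850 = 38% > 36% — standard DTI limit exceeded.
Reserves: 7,160 ÷ 465 = 15.4 months (meets 2-month minimum)
Employment 56 ≥ 24 months
38% falls in the override range (36%–39%), so the compensating-factor test applies.
Reserves 15.4 ≥ 9 months; credit score 818 ≥ 700.
Both compensating conditions met → exception applies.

Approved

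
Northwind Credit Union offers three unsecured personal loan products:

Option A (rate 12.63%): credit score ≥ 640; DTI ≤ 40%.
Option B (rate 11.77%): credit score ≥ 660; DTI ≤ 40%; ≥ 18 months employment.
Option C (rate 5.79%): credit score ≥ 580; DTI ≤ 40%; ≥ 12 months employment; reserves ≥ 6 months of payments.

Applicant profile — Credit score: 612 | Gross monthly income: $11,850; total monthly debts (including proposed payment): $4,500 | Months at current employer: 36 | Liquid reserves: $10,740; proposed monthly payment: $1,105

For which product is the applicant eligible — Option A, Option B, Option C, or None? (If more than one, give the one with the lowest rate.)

Option C

DTI = 4,500/11,850 = 38%.
Reserves = 10,740/1,105 = 9.7 months.
Option A: score 612 < 640; DTI 38% ≤ 40% → does not qualify.
Option B: score 612 < 660; DTI 38% ≤ 40%; employment 36 ≥ 18 mo → does not qualify.
Option C: score 612 ≥ 580; DTI 38% ≤ 40%; employment 36 ≥ 12 mo; reserves 9.7 ≥ 6 mo → qualifies.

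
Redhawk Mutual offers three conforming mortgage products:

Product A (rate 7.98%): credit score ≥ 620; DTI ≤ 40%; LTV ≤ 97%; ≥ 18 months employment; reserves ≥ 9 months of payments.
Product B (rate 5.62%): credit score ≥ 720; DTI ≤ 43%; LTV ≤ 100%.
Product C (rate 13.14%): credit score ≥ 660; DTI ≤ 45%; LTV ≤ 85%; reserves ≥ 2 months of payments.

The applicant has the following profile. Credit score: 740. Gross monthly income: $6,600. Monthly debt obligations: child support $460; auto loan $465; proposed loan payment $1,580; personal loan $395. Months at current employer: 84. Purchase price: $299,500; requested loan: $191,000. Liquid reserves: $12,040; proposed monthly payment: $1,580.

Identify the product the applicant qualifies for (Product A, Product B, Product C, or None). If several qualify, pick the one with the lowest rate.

Product C

Total debts = (460 + 465 + 1,580 + 395) = 2,900; DTI = 2,900/6,600 = 43.9%.
LTV = 191,000/299,500 = 63.8%.
Reserves = 12,040/1,580 = 7.6 months.
Product A: score 740 ≥ 620; DTI 43.9% > 40%; LTV 63.8% ≤ 97%; employment 84 ≥ 18 mo; reserves 7.6 < 9 mo → does not qualify.
Product B: score 740 ≥ 720; DTI 43.9% > 43%; LTV 63.8% ≤ 100% → does not qualify.
Product C: score 740 ≥ 660; DTI 43.9% ≤ 45%; LTV 63.8% ≤ 85%; reserves 7.6 ≥ 2 mo → qualifies.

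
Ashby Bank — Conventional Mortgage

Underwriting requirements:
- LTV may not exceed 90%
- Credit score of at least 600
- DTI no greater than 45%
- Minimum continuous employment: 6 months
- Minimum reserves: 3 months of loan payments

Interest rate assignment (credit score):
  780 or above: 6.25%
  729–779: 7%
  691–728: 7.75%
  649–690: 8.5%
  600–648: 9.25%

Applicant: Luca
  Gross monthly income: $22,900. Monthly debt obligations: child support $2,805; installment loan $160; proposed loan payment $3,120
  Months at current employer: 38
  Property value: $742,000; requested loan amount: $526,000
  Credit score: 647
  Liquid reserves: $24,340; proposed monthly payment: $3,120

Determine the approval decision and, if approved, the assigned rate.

Approved at 9.25%

Credit score 647 ≥ 600 (meets minimum)
Employment 38 ≥ 6 months
LTV = 526,000/742,000 = 70.9% ≤ 90%
Liquid reserves cover 24,340/3,120 = 7.8 months — ≥ 3 required
Total monthly debts = (2,805 + 160 + 3,120) = 6,085. DTI: 6,085 ÷ 22,900 = 26.6%, within the 45% cap
All requirements met. Score 647 falls in the 600–648 tier → 9.25%.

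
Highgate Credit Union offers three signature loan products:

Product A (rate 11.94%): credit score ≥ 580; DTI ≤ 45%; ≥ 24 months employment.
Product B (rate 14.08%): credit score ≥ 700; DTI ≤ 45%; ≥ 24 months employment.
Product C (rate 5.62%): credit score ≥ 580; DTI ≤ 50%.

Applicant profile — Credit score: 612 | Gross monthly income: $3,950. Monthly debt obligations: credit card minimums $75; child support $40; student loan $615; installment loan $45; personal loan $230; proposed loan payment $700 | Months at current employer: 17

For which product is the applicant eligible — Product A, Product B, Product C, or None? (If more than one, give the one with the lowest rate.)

Total debts = (75 + 40 + 615 + 45 + 230 + 700) = 1,705; DTI = 1,705/3,950 = 43.2%.
Product A: score 612 ≥ 580; DTI 43.2% ≤ 45%; employment 17 < 24 mo → does not qualify.
Product B: score 612 < 700; DTI 43.2% ≤ 45%; employment 17 < 24 mo → does not qualify.
Product C: score 612 ≥ 580; DTI 43.2% ≤ 50% → qualifies.

Product C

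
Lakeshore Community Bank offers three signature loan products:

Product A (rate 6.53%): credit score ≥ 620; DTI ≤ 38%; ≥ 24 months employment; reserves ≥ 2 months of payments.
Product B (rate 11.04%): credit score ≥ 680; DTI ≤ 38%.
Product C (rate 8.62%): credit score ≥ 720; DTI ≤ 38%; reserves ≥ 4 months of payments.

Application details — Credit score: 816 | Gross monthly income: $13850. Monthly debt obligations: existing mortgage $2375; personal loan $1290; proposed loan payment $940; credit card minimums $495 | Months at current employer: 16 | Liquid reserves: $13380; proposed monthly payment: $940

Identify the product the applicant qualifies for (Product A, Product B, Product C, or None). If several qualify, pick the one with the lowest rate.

Product C

Total debts = (2,375 + 1,290 + 940 + 495) = 5,100; DTI = 5,100/13,850 = 36.8%.
Reserves = 13,380/940 = 14.2 months.
Product A: score 816 ≥ 620; DTI 36.8% ≤ 38%; employment 16 < 24 mo; reserves 14.2 ≥ 2 mo → does not qualify.
Product B: score 816 ≥ 680; DTI 36.8% ≤ 38% → qualifies.
Product C: score 816 ≥ 720; DTI 36.8% ≤ 38%; reserves 14.2 ≥ 4 mo → qualifies.
Qualifying: Product B, Product C. Lowest rate is 8.62% → Product C.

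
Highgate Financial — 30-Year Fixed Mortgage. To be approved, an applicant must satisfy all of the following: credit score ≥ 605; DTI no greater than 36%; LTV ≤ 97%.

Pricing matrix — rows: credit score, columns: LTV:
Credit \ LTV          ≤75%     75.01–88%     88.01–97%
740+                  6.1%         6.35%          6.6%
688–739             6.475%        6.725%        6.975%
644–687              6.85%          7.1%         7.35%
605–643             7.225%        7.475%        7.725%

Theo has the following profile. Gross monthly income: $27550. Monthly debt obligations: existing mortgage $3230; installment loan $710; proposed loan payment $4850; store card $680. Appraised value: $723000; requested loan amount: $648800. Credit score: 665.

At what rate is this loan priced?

7.35%

Credit score 665 ≥ 605; Total monthly debts = (3,230 + 710 + 4,850 + 680) = 9,470. DTI = 9,470/27,550 = 34.4% ≤ 36%
LTV = 648,800/723,000 = 89.7% ≤ 97%
Row: 665 falls in 644–687. Column: 89.7% falls in 88.01–97%. Rate = 7.35%.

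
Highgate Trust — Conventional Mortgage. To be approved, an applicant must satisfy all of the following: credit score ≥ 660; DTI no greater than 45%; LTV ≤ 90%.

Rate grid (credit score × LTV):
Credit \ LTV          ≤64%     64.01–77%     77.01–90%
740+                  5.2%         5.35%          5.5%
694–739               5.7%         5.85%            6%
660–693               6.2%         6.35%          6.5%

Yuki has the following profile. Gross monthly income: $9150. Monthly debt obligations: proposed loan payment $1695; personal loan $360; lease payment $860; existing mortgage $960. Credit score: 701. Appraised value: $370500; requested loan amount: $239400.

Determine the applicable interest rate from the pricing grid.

Credit score 701 ≥ 660; Total monthly debts = (1,695 + 360 + 860 + 960) = 3,875. DTI = 3,875/9,150 = 42.3% ≤ 45%
Loan-to-value = 239,400/370,500 = 64.6% — pass (90% max)
Score 701 is in the 694–739 band; LTV 64.6% is in the 64.01–77% band → 5.85%.

5.85%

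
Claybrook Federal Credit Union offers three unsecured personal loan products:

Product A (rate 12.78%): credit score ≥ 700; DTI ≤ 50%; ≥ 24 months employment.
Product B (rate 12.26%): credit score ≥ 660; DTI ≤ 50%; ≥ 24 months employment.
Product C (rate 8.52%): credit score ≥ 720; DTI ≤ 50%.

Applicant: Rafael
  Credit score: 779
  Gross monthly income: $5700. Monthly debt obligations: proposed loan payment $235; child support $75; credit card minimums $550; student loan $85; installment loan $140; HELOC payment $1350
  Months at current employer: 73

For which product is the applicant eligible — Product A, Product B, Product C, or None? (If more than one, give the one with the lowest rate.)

Total debts = (235 + 75 + 550 + 85 + 140 + 1,350) = 2,435; DTI = 2,435/5,700 = 42.7%.
Product A: score 779 ≥ 700; DTI 42.7% ≤ 50%; employment 73 ≥ 24 mo → qualifies.
Product B: score 779 ≥ 660; DTI 42.7% ≤ 50%; employment 73 ≥ 24 mo → qualifies.
Product C: score 779 ≥ 720; DTI 42.7% ≤ 50% → qualifies.
Qualifying: Product A, Product B, Product C. Lowest rate is 8.52% → Product C.

Product C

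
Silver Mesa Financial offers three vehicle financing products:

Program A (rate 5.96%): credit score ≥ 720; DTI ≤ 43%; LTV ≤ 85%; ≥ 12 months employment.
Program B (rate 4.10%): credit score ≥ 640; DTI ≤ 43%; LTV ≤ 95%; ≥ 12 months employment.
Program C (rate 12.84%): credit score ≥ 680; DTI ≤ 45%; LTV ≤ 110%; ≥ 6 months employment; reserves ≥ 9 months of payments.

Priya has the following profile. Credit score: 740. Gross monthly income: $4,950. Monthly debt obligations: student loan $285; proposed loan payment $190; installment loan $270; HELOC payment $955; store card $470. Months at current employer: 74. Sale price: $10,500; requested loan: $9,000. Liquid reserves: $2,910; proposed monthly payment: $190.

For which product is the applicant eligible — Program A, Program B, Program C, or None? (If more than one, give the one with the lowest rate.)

Total debts = (285 + 190 + 270 + 955 + 470) = 2,170; DTI = 2,170/4,950 = 43.8%.
LTV = 9,000/10,500 = 85.7%.
Reserves = 2,910/190 = 15.3 months.
Program A: score 740 ≥ 720; DTI 43.8% > 43%; LTV 85.7% > 85%; employment 74 ≥ 12 mo → does not qualify.
Program B: score 740 ≥ 640; DTI 43.8% > 43%; LTV 85.7% ≤ 95%; employment 74 ≥ 12 mo → does not qualify.
Program C: score 740 ≥ 680; DTI 43.8% ≤ 45%; LTV 85.7% ≤ 110%; employment 74 ≥ 6 mo; reserves 15.3 ≥ 9 mo → qualifies.

Program C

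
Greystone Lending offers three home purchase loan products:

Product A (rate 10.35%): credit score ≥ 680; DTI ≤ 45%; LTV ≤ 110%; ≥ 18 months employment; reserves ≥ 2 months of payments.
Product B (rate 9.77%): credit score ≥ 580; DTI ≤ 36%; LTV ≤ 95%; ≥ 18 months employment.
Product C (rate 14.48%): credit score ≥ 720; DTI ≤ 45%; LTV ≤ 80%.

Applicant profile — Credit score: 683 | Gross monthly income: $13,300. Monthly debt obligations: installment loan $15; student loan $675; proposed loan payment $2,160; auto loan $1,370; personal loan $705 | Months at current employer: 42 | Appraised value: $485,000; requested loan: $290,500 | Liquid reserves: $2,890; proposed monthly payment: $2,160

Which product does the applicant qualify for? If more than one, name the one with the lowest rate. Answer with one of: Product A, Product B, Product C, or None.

None

Total debts = (15 + 675 + 2,160 + 1,370 + 705) = 4,925; DTI = 4,925/13,300 = 37%.
LTV = 290,500/485,000 = 59.9%.
Reserves = 2,890/2,160 = 1.3 months.
Product A: score 683 ≥ 680; DTI 37% ≤ 45%; LTV 59.9% ≤ 110%; employment 42 ≥ 18 mo; reserves 1.3 < 2 mo → does not qualify.
Product B: score 683 ≥ 580; DTI 37% > 36%; LTV 59.9% ≤ 95%; employment 42 ≥ 18 mo → does not qualify.
Product C: score 683 < 720; DTI 37% ≤ 45%; LTV 59.9% ≤ 80% → does not qualify.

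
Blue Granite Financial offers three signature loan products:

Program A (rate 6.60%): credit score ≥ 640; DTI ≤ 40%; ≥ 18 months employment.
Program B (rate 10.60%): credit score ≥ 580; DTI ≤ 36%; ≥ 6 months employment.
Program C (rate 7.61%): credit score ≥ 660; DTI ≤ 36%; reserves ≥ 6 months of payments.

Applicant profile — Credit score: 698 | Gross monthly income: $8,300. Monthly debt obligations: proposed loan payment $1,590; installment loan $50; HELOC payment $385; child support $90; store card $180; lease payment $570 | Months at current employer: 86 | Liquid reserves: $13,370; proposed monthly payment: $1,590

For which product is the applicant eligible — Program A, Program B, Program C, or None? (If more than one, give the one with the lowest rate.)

Program A

Total debts = (1,590 + 50 + 385 + 90 + 180 + 570) = 2,865; DTI = 2,865/8,300 = 34.5%.
Reserves = 13,370/1,590 = 8.4 months.
Program A: score 698 ≥ 640; DTI 34.5% ≤ 40%; employment 86 ≥ 18 mo → qualifies.
Program B: score 698 ≥ 580; DTI 34.5% ≤ 36%; employment 86 ≥ 6 mo → qualifies.
Program C: score 698 ≥ 660; DTI 34.5% ≤ 36%; reserves 8.4 ≥ 6 mo → qualifies.
Qualifying: Program A, Program B, Program C. Lowest rate is 6.60% → Program A.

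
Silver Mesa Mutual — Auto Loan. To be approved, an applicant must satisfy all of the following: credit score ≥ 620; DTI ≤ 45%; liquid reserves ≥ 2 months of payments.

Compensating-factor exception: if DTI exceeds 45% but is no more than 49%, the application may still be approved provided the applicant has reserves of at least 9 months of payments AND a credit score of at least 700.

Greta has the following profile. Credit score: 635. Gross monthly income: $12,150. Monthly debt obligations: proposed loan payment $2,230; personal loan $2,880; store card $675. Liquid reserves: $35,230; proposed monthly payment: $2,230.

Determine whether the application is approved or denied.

Credit score 635 ≥ 620 (meets base)
Total debts = (2,230 + 2,880 + 675) = 5,785. DTI = 5,785/12,150 = 47.6% > 45% — standard DTI limit exceeded.
Liquid reserves cover 35,230/2,230 = 15.8 months — ≥ 2 required
DTI 47.6% is within the 45%–49% exception band; checking compensating factors.
Reserves 15.8 ≥ 9 months; credit score 635 < 700.
Compensating-factor requirement not fully met.

Denied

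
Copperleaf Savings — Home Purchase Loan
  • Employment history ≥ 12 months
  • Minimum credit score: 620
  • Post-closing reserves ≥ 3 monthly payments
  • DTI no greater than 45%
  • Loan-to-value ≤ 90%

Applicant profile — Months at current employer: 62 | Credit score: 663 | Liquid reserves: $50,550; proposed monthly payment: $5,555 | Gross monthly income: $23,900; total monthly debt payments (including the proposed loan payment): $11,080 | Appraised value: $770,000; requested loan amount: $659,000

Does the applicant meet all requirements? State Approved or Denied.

Employment 62 ≥ 12 months
Credit score 663 ≥ 620 (meets)
Reserves = 50,550/5,555 = 9.1 months ≥ 3
DTI = 11,080/23,900 = 46.4% > 45%
LTV = 659,000/770,000 = 85.6% ≤ 90%
Fails on DTI.

Denied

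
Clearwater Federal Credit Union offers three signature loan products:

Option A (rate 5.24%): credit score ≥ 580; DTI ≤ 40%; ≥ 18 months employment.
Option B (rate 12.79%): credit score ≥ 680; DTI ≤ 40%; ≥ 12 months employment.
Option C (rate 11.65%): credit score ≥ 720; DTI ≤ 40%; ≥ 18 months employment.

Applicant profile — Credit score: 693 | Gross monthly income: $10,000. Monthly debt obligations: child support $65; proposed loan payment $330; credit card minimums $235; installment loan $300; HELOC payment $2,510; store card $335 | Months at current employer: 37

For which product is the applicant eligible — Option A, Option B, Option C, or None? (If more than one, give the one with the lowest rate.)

Total debts = (65 + 330 + 235 + 300 + 2,510 + 335) = 3,775; DTI = 3,775/10,000 = 37.8%.
Option A: score 693 ≥ 580; DTI 37.8% ≤ 40%; employment 37 ≥ 18 mo → qualifies.
Option B: score 693 ≥ 680; DTI 37.8% ≤ 40%; employment 37 ≥ 12 mo → qualifies.
Option C: score 693 < 720; DTI 37.8% ≤ 40%; employment 37 ≥ 18 mo → does not qualify.
Qualifying: Option A, Option B. Lowest rate is 5.24% → Option A.

Option A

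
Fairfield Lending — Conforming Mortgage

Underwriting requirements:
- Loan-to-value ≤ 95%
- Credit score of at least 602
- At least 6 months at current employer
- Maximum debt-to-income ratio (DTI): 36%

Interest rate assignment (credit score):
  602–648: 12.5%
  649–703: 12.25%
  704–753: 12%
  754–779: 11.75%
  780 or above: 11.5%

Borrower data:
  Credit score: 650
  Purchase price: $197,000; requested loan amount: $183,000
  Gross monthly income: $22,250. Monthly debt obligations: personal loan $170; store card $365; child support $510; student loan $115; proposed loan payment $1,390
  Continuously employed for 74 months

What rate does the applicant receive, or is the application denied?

Approved at 12.25%

Credit score 650 ≥ 602 (meets minimum)
LTV = 183,000/197,000 = 92.9% ≤ 95%
Employment 74 ≥ 6 months
Total monthly debts = (170 + 365 + 510 + 115 + 1,390) = 2,550. DTI: 2,550 ÷ 22,250 = 11.5%, within the 36% cap
All requirements met. Score 650 falls in the 649–703 tier → 12.25%.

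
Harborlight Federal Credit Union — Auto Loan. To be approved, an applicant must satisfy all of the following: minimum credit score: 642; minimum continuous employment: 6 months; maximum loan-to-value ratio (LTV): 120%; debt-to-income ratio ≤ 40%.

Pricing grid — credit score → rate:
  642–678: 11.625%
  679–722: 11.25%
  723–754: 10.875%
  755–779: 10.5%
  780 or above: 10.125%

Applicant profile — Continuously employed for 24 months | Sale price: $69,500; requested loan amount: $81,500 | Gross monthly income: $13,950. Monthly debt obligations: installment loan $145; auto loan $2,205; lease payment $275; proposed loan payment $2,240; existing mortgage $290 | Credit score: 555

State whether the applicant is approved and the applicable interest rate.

Credit score 555 < 642 (below minimum)
Total monthly debts = (145 + 2,205 + 275 + 2,240 + 290) = 5,155. Debt-to-income = 5,155/13,950 = 37% — meets 40% limit
LTV = 81,500/69,500 = 117.3% ≤ 120%
Employment 24 ≥ 6 months
Not all requirements met → denied.

Denied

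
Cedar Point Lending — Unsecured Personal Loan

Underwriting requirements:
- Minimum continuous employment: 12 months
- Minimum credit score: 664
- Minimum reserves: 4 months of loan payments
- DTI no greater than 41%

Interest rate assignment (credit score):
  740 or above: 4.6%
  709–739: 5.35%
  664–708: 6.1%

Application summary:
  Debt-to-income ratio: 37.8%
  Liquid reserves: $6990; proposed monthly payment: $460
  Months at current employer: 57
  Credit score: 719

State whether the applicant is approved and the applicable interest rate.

Credit score 719 ≥ 664 (meets minimum)
Debt-to-income 37.8% vs 41% cap — pass
Employment 57 ≥ 12 months
Reserves = 6,990/460 = 15.2 months ≥ 4
All requirements met. Score 719 falls in the 709–739 tier → 5.35%.

Approved at 5.35%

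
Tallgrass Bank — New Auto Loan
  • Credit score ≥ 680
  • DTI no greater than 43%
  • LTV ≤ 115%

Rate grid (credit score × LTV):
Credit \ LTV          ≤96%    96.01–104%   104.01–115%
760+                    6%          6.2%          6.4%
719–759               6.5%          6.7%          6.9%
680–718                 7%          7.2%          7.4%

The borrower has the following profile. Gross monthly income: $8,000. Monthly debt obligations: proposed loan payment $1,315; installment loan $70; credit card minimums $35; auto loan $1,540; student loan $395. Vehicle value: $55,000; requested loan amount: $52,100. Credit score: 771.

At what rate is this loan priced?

6%

Credit score 771 ≥ 680; Total monthly debts = (1,315 + 70 + 35 + 1,540 + 395) = 3,355. DTI = 3,355/8,000 = 41.9% ≤ 43%
LTV = 52,100/55,000 = 94.7% ≤ 115%
Credit 771 → row 760+; LTV 94.7% → column ≤96%. Grid cell → 6%.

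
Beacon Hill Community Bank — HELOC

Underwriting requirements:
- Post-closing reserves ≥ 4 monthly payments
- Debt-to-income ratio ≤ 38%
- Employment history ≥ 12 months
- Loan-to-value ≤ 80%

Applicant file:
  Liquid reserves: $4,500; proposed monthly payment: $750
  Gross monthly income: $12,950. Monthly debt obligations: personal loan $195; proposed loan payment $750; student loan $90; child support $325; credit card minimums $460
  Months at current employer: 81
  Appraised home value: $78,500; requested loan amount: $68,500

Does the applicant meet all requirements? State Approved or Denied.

Denied

Reserves = 4,500/750 = 6.0 months ≥ 4
Total monthly debts = (195 + 750 + 90 + 325 + 460) = 1,820. DTI: 1,820 ÷ 12,950 = 14.1%, within the 38% cap
Employment 81 ≥ 12 months
LTV: 68,500 ÷ 78,500 = 87.3%, exceeds 80% cap
Fails on LTV.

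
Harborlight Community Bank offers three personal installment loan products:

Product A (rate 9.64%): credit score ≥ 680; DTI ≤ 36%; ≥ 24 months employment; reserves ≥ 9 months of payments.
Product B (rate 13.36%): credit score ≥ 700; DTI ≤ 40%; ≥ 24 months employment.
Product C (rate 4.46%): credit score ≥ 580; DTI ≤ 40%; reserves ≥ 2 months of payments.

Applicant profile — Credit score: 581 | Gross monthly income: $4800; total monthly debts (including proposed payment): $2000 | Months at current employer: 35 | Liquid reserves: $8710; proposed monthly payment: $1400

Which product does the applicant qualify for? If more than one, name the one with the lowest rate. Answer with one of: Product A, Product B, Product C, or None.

DTI = 2,000/4,800 = 41.7%.
Reserves = 8,710/1,400 = 6.2 months.
Product A: score 581 < 680; DTI 41.7% > 36%; employment 35 ≥ 24 mo; reserves 6.2 < 9 mo → does not qualify.
Product B: score 581 < 700; DTI 41.7% > 40%; employment 35 ≥ 24 mo → does not qualify.
Product C: score 581 ≥ 580; DTI 41.7% > 40%; reserves 6.2 ≥ 2 mo → does not qualify.

None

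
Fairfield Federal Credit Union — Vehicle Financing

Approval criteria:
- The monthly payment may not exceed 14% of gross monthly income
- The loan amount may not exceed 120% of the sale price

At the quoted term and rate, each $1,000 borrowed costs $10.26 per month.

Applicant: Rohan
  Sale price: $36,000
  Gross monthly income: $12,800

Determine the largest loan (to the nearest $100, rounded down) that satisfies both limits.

$43,200

Payment cap: 14% × $12,800 = $1,792/month.
At $10.26 per $1,000, that supports 1,792/10.26 × 1,000 ≈ $174,658 → $174,600.
LTV cap: 120% × $36,000 = $43,200 → $43,200.
Binding constraint: loan-to-value.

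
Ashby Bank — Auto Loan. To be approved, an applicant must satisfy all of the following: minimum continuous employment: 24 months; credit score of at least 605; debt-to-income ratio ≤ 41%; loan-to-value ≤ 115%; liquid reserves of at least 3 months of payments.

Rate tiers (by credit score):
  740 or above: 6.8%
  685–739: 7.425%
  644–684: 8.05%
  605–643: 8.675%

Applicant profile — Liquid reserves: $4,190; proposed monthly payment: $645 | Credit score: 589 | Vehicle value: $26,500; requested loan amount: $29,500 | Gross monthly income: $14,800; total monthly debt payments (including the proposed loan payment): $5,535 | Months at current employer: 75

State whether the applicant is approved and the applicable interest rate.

Denied

Credit score 589 < 605 (below minimum)
Employment 75 ≥ 24 months
Reserves: 4,190 ÷ 645 = 6.5 months (meets 3-month minimum)
Debt-to-income = 5,535/14,800 = 37.4% — meets 41% limit
Loan-to-value = 29,500/26,500 = 111.3% — pass (115% max)
Not all requirements met → denied.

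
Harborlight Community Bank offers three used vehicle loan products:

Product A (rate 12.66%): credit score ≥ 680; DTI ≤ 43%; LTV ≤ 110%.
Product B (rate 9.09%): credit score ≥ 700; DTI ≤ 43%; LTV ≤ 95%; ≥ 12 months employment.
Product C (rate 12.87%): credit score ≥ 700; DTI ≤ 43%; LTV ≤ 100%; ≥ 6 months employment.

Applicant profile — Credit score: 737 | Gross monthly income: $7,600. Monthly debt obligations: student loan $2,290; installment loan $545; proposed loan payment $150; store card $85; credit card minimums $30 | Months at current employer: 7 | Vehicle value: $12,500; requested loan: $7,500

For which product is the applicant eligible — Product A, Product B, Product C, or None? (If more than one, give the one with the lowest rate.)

Product A

Total debts = (2,290 + 545 + 150 + 85 + 30) = 3,100; DTI = 3,100/7,600 = 40.8%.
LTV = 7,500/12,500 = 60%.
Product A: score 737 ≥ 680; DTI 40.8% ≤ 43%; LTV 60% ≤ 110% → qualifies.
Product B: score 737 ≥ 700; DTI 40.8% ≤ 43%; LTV 60% ≤ 95%; employment 7 < 12 mo → does not qualify.
Product C: score 737 ≥ 700; DTI 40.8% ≤ 43%; LTV 60% ≤ 100%; employment 7 ≥ 6 mo → qualifies.
Qualifying: Product A, Product C. Lowest rate is 12.66% → Product A.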